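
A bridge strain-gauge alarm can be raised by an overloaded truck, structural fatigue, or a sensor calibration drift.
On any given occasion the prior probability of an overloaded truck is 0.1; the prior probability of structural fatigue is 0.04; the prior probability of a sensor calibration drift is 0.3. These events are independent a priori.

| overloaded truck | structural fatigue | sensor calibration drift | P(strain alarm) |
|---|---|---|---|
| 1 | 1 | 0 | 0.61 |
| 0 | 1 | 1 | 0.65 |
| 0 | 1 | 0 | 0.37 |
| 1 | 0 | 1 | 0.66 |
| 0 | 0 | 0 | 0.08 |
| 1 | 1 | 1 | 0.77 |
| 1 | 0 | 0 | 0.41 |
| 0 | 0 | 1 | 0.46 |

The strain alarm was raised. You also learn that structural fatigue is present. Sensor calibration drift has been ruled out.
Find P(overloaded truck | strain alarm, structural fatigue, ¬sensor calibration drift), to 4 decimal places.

P(overloaded truck | strain alarm, structural fatigue, ¬sensor calibration drift) ≈ 0.1548

Weight on overloaded truck=true, given the evidence: 0.61*0.1 = 0.061000
The normalizing constant is 0.37*0.9 + 0.61*0.1 = 0.394000
Posterior = 0.061000 / 0.394000 ≈ 0.1548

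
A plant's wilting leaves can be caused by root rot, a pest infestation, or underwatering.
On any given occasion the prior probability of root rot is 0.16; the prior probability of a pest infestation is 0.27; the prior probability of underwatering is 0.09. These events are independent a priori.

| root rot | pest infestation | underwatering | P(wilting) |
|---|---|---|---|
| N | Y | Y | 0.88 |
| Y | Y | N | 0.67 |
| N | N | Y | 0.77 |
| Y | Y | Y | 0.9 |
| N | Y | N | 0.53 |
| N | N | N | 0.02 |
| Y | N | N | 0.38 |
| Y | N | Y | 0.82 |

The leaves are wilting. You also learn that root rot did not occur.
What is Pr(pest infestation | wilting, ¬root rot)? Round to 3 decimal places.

Pr(pest infestation | wilting, ¬root rot) ≈ 0.704

For the numerator, keep only pest infestation=true terms: 0.130221 + 0.021384 = 0.151605
Normalizer over all consistent configurations: 0.02×0.73×0.91 + 0.77×0.73×0.09 + 0.53×0.27×0.91 + 0.88×0.27×0.09 = 0.215480
P(pest infestation | wilting, ¬root rot) = 0.151605/0.215480 ≈ 0.704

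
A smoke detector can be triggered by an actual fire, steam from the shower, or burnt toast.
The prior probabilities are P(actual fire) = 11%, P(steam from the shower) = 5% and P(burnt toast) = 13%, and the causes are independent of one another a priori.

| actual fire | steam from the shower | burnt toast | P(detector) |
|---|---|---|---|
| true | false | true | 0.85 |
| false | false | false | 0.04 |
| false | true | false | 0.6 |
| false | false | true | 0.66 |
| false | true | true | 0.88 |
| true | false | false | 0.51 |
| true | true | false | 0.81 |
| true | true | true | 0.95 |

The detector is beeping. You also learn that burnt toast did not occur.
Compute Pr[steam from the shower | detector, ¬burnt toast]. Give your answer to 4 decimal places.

Pr[steam from the shower | detector, ¬burnt toast] ≈ 0.2634

Numerator (weight on configurations with steam from the shower): 0.026700 + 0.004455 = 0.031155
Normalizer over all consistent configurations: 0.04×0.89×0.95 + 0.6×0.89×0.05 + 0.51×0.11×0.95 + 0.81×0.11×0.05 = 0.118270
P(steam from the shower | detector, ¬burnt toast) = 0.031155/0.118270 ≈ 0.2634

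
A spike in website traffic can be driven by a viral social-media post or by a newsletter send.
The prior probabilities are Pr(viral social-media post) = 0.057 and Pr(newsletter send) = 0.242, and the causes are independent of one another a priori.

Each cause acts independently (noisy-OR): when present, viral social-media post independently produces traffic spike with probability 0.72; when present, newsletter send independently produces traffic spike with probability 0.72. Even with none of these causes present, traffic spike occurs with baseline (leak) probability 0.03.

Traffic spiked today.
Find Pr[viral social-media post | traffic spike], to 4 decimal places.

Pr[viral social-media post | traffic spike] ≈ 0.1907

Under noisy-OR, P(traffic spike | causes) = 1 − (1−0.03)·∏(1−qᵢ) over the active causes.
P(traffic spike) = 0.03*0.943*0.758 + 0.7284*0.943*0.242 + 0.7284*0.057*0.758 + 0.923952*0.057*0.242 = 0.021444 + 0.166225 + 0.031471 + 0.012745 = 0.231885
Of this, 0.044216 comes from 0.031471 + 0.012745 (the viral social-media post=true cases).
P(viral social-media post | traffic spike) = 0.044216 / 0.231885 ≈ 0.1907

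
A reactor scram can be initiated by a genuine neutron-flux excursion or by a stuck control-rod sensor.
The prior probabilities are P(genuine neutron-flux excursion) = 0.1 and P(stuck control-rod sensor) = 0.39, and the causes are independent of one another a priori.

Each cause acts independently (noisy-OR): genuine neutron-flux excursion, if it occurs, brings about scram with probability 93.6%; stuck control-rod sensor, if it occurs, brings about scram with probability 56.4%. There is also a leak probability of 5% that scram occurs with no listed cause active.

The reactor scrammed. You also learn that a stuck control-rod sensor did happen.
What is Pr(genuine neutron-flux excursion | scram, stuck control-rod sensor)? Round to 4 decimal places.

Under noisy-OR, P(scram | causes) = 1 − (1−0.05)·∏(1−qᵢ) over the active causes.
P(scram | stuck control-rod sensor) = 0.5858×0.9 + 0.973491×0.1 = 0.527220 + 0.097349 = 0.624569
Of this, 0.097349 comes from 0.973491×0.1 (the genuine neutron-flux excursion=true cases).
So P(genuine neutron-flux excursion | scram, stuck control-rod sensor) = 0.097349/0.624569 ≈ 0.1559.

Pr(genuine neutron-flux excursion | scram, stuck control-rod sensor) ≈ 0.1559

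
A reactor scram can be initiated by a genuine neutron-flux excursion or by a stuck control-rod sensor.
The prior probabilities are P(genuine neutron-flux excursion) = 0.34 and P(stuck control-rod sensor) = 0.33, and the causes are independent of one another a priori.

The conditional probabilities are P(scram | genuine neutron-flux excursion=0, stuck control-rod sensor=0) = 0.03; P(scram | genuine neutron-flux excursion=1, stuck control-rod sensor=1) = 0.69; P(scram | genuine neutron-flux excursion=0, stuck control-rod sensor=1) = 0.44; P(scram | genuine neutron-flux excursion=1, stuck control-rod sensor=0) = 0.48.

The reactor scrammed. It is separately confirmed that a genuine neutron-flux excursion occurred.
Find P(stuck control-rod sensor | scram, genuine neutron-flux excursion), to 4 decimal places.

For the numerator, keep only stuck control-rod sensor=true terms: 0.69×0.33 = 0.227700
The normalizing constant is 0.48×0.67 + 0.69×0.33 = 0.549300
P(stuck control-rod sensor | scram, genuine neutron-flux excursion) = 0.227700/0.549300 ≈ 0.4145

P(stuck control-rod sensor | scram, genuine neutron-flux excursion) ≈ 0.4145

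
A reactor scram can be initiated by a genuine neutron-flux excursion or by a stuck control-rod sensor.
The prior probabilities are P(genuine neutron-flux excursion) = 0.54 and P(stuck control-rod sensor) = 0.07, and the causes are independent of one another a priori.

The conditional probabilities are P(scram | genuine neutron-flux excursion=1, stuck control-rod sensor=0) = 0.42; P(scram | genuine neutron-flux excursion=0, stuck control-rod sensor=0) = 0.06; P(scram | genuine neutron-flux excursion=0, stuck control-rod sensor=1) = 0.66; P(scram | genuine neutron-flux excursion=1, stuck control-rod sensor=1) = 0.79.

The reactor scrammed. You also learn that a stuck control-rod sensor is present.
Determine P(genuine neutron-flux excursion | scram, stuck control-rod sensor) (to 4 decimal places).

P(genuine neutron-flux excursion | scram, stuck control-rod sensor) ≈ 0.5842

For the numerator, keep only genuine neutron-flux excursion=true terms: 0.79×0.54 = 0.426600
The normalizing constant is 0.66×0.46 + 0.79×0.54 = 0.730200
Posterior = 0.426600 / 0.730200 ≈ 0.5842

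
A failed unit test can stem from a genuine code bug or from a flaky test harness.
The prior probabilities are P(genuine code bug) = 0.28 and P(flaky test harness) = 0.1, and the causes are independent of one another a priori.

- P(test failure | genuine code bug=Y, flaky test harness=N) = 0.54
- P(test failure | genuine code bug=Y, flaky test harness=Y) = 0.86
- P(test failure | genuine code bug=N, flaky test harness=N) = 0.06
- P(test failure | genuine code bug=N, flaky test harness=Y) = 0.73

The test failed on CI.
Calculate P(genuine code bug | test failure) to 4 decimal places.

P(genuine code bug | test failure) ≈ 0.6366

P(test failure) = 0.06·0.72·0.9 + 0.73·0.72·0.1 + 0.54·0.28·0.9 + 0.86·0.28·0.1 = 0.038880 + 0.052560 + 0.136080 + 0.024080 = 0.251600
Of this, 0.160160 comes from 0.136080 + 0.024080 (the genuine code bug=true cases).
So P(genuine code bug | test failure) = 0.160160/0.251600 ≈ 0.6366.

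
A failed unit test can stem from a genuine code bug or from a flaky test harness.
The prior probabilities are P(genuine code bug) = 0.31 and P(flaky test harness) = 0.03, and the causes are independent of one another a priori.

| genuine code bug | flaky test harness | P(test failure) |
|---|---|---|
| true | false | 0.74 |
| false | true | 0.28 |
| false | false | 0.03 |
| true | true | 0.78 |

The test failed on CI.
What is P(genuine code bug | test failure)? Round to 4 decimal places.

P(genuine code bug | test failure) ≈ 0.8988

Enumerate the 4 (genuine code bug, flaky test harness) configurations and weight by the priors:
  P(test failure) = 0.03·0.69·0.97 + 0.28·0.69·0.03 + 0.74·0.31·0.97 + 0.78·0.31·0.03
        = 0.020079 + 0.005796 + 0.222518 + 0.007254 = 0.255647
Configurations with genuine code bug contribute 0.229772, so
  P(genuine code bug | test failure) = 0.229772 / 0.255647 ≈ 0.8988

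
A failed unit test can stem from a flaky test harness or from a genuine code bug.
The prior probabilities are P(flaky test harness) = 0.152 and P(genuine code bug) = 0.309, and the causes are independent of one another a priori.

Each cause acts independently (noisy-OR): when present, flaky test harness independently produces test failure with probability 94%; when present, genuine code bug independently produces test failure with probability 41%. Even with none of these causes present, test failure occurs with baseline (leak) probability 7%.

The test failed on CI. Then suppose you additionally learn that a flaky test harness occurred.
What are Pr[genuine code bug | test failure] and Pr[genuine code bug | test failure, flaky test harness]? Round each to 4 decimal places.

Under noisy-OR, P(test failure | causes) = 1 − (1−0.07)·∏(1−qᵢ) over the active causes.
Enumerate the 4 (flaky test harness, genuine code bug) configurations and weight by the priors:
  P(test failure) = 0.07×0.848×0.691 + 0.4513×0.848×0.309 + 0.9442×0.152×0.691 + 0.967078×0.152×0.309
        = 0.041018 + 0.118255 + 0.099171 + 0.045422 = 0.303866
Configurations with genuine code bug contribute 0.163677, so
  P(genuine code bug | test failure) = 0.163677 / 0.303866 ≈ 0.5386

Now condition on the additional information:
Sum P(test failure|·) weighted by the priors over both values of genuine code bug:
  P(test failure | flaky test harness) = 0.9442×0.691 + 0.967078×0.309
        = 0.652442 + 0.298827 = 0.951269
Configurations with genuine code bug contribute 0.298827, so
  P(genuine code bug | test failure, flaky test harness) = 0.298827 / 0.951269 ≈ 0.3141
— flaky test harness explains away the evidence for genuine code bug.

Pr[genuine code bug | test failure] ≈ 0.5386; Pr[genuine code bug | test failure, flaky test harness] ≈ 0.3141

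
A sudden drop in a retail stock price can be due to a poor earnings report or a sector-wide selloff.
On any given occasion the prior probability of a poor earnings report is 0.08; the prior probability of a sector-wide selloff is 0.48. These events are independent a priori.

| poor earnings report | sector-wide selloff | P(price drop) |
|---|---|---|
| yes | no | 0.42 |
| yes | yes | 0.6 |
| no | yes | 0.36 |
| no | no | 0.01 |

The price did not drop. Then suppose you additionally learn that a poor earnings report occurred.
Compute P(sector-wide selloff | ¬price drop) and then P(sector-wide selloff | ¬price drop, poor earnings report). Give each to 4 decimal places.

P(sector-wide selloff | ¬price drop) ≈ 0.3745; P(sector-wide selloff | ¬price drop, poor earnings report) ≈ 0.3890

P(¬price drop) = 0.99·0.92·0.52 + 0.64·0.92·0.48 + 0.58·0.08·0.52 + 0.4·0.08·0.48 = 0.473616 + 0.282624 + 0.024128 + 0.015360 = 0.795728
The sector-wide selloff-present share is 0.282624 + 0.015360 = 0.297984.
Hence the posterior is 0.297984/0.795728 ≈ 0.3745.

Now condition on the additional information:
P(¬price drop | poor earnings report) = 0.58·0.52 + 0.4·0.48 = 0.301600 + 0.192000 = 0.493600
Of this, 0.192000 comes from 0.4·0.48 (the sector-wide selloff=true cases).
Hence the posterior is 0.192000/0.493600 ≈ 0.3890.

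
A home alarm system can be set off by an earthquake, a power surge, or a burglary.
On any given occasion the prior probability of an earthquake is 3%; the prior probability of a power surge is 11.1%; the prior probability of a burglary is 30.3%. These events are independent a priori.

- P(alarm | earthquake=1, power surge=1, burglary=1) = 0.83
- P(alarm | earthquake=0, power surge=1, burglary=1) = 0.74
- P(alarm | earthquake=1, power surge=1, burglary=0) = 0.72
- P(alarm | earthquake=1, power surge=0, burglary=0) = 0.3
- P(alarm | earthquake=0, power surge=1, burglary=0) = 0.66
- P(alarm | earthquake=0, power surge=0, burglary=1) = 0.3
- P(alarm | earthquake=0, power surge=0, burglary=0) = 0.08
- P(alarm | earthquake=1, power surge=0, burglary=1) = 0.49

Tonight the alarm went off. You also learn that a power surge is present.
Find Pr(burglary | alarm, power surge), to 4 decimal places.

By total probability over the 4 (earthquake, burglary) configurations:
  P(alarm | power surge) = 0.66×0.97×0.697 + 0.74×0.97×0.303 + 0.72×0.03×0.697 + 0.83×0.03×0.303
        = 0.446219 + 0.217493 + 0.015055 + 0.007545 = 0.686312
Configurations with burglary contribute 0.225038, so
  P(burglary | alarm, power surge) = 0.225038 / 0.686312 ≈ 0.3279

Pr(burglary | alarm, power surge) ≈ 0.3279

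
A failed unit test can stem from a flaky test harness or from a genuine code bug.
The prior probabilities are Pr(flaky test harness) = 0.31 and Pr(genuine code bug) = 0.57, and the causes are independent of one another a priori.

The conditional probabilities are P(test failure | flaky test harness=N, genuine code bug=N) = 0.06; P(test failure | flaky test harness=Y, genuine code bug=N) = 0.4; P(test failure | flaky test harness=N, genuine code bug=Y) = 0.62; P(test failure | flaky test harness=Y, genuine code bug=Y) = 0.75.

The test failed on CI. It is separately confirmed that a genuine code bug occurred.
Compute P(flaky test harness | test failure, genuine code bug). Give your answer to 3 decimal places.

P(flaky test harness | test failure, genuine code bug) ≈ 0.352

Enumerate both values of flaky test harness and weight by the priors:
  P(test failure | genuine code bug) = 0.62·0.69 + 0.75·0.31
        = 0.427800 + 0.232500 = 0.660300
Keeping only the flaky test harness-present terms gives 0.232500, so
  P(flaky test harness | test failure, genuine code bug) = 0.232500 / 0.660300 ≈ 0.352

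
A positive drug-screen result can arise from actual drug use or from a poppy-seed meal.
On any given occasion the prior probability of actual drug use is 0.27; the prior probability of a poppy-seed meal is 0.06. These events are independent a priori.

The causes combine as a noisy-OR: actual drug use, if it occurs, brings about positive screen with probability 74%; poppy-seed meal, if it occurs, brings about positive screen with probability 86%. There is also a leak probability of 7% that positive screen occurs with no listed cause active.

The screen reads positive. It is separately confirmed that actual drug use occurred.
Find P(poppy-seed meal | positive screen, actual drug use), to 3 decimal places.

P(poppy-seed meal | positive screen, actual drug use) ≈ 0.075

Under noisy-OR, P(positive screen | causes) = 1 − (1−0.07)·∏(1−qᵢ) over the active causes.
P(positive screen | actual drug use) = 0.7582*0.94 + 0.966148*0.06 = 0.712708 + 0.057969 = 0.770677
The poppy-seed meal-present share is 0.966148*0.06 = 0.057969.
P(poppy-seed meal | positive screen, actual drug use) = 0.057969 / 0.770677 ≈ 0.075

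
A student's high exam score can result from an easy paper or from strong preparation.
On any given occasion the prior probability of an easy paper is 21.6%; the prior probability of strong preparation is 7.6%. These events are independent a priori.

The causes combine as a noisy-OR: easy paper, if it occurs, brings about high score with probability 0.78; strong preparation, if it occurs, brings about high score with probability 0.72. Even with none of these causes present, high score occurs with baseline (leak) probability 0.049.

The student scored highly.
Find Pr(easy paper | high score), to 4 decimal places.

Under noisy-OR, P(high score | causes) = 1 − (1−0.049)·∏(1−qᵢ) over the active causes.
P(high score) = 0.049·0.784·0.924 + 0.73372·0.784·0.076 + 0.79078·0.216·0.924 + 0.941418·0.216·0.076 = 0.035496 + 0.043718 + 0.157827 + 0.015454 = 0.252495
Restricting to configurations with easy paper present: 0.157827 + 0.015454 = 0.173281.
Hence the posterior is 0.173281/0.252495 ≈ 0.6863.

Pr(easy paper | high score) ≈ 0.6863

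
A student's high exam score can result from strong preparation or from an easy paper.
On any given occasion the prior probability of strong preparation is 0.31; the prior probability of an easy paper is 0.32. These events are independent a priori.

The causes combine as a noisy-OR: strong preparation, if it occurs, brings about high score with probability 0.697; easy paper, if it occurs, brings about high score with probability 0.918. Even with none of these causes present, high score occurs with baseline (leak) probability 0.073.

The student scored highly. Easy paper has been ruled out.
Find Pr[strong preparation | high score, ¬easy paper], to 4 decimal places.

Under noisy-OR, P(high score | causes) = 1 − (1−0.073)·∏(1−qᵢ) over the active causes.
For the numerator, keep only strong preparation=true terms: 0.719119*0.31 = 0.222927
Normalizer over all consistent configurations: 0.073*0.69 + 0.719119*0.31 = 0.273297
P(strong preparation | high score, ¬easy paper) = 0.222927/0.273297 ≈ 0.8157

Pr[strong preparation | high score, ¬easy paper] ≈ 0.8157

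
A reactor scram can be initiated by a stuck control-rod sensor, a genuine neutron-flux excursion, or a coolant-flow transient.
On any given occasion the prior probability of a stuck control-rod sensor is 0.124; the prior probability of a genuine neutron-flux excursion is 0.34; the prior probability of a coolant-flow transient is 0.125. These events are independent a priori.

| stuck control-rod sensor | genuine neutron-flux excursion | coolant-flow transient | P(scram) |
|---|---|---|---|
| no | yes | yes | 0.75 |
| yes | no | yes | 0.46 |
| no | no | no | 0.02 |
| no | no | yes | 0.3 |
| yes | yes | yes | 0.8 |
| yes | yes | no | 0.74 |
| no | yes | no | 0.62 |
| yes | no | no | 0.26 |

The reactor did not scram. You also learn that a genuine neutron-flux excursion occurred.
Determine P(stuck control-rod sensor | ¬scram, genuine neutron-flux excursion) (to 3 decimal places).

P(stuck control-rod sensor | ¬scram, genuine neutron-flux excursion) ≈ 0.089

Sum P(¬scram|·) weighted by the priors over the 4 (stuck control-rod sensor, coolant-flow transient) configurations:
  P(¬scram | genuine neutron-flux excursion) = 0.38*0.876*0.875 + 0.25*0.876*0.125 + 0.26*0.124*0.875 + 0.2*0.124*0.125
        = 0.291270 + 0.027375 + 0.028210 + 0.003100 = 0.349955
The terms with stuck control-rod sensor present sum to 0.031310, so
  P(stuck control-rod sensor | ¬scram, genuine neutron-flux excursion) = 0.031310 / 0.349955 ≈ 0.089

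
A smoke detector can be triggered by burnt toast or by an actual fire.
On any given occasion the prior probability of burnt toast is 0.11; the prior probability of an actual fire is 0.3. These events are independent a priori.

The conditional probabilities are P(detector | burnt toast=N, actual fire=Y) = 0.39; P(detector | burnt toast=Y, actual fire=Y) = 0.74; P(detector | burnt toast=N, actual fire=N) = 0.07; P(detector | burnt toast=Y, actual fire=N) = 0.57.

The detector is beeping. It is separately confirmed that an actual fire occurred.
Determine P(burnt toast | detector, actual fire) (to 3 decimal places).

Weight on burnt toast=true, given the evidence: 0.74×0.11 = 0.081400
The normalizing constant is 0.39×0.89 + 0.74×0.11 = 0.428500
P(burnt toast | detector, actual fire) = 0.081400/0.428500 ≈ 0.190

P(burnt toast | detector, actual fire) ≈ 0.190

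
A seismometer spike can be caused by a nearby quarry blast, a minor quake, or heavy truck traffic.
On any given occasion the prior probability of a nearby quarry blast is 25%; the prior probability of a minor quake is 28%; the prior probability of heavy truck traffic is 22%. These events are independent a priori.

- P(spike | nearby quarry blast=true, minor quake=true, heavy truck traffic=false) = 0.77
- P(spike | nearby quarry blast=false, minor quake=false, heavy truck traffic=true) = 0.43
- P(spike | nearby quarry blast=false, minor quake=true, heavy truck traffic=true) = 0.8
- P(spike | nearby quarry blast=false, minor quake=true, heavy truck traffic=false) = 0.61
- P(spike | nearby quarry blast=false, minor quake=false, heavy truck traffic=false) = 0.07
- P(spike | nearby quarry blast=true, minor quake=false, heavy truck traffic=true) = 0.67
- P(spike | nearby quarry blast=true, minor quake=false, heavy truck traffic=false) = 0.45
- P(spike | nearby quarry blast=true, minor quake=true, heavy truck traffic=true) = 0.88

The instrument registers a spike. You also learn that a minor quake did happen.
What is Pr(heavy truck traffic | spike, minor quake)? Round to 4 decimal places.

For the numerator, keep only heavy truck traffic=true terms: 0.132000 + 0.048400 = 0.180400
Normalizer over all consistent configurations: 0.61·0.75·0.78 + 0.8·0.75·0.22 + 0.77·0.25·0.78 + 0.88·0.25·0.22 = 0.687400
P(heavy truck traffic | spike, minor quake) = 0.180400/0.687400 ≈ 0.2624

Pr(heavy truck traffic | spike, minor quake) ≈ 0.2624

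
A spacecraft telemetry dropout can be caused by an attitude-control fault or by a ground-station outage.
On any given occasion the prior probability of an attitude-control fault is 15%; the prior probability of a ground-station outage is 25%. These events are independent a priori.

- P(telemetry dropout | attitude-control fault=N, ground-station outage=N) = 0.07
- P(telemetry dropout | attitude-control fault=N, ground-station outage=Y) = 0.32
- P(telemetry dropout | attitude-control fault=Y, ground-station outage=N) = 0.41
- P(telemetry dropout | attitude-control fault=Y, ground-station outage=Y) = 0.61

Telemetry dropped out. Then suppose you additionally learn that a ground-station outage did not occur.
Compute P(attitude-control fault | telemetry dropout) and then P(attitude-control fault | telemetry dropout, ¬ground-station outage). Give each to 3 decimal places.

Numerator (weight on configurations with attitude-control fault): 0.046125 + 0.022875 = 0.069000
The normalizing constant is 0.07·0.85·0.75 + 0.32·0.85·0.25 + 0.41·0.15·0.75 + 0.61·0.15·0.25 = 0.181625
Posterior = 0.069000 / 0.181625 ≈ 0.380

Now also conditioning on ground-station outage≠true:
By total probability over both values of attitude-control fault:
  P(telemetry dropout | ¬ground-station outage) = 0.07·0.85 + 0.41·0.15
        = 0.059500 + 0.061500 = 0.121000
The terms with attitude-control fault present sum to 0.061500, so
  P(attitude-control fault | telemetry dropout, ¬ground-station outage) = 0.061500 / 0.121000 ≈ 0.508

P(attitude-control fault | telemetry dropout) ≈ 0.380; P(attitude-control fault | telemetry dropout, ¬ground-station outage) ≈ 0.508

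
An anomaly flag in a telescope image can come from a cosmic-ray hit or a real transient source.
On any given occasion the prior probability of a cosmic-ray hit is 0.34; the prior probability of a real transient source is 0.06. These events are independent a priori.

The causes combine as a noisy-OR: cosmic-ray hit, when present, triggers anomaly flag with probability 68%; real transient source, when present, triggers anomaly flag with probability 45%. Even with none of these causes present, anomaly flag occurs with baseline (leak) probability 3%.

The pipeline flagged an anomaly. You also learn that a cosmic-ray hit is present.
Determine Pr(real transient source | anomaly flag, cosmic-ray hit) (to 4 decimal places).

Pr(real transient source | anomaly flag, cosmic-ray hit) ≈ 0.0713

Under noisy-OR, P(anomaly flag | causes) = 1 − (1−0.03)·∏(1−qᵢ) over the active causes.
Enumerate both values of real transient source and weight by the priors:
  P(anomaly flag | cosmic-ray hit) = 0.6896×0.94 + 0.82928×0.06
        = 0.648224 + 0.049757 = 0.697981
Keeping only the real transient source-present terms gives 0.049757, so
  P(real transient source | anomaly flag, cosmic-ray hit) = 0.049757 / 0.697981 ≈ 0.0713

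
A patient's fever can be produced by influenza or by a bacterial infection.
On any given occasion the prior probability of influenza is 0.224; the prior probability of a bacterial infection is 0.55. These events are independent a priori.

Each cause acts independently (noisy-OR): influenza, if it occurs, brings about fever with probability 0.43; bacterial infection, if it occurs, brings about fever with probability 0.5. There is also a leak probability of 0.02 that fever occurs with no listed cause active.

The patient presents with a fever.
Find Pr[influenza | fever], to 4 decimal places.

Pr[influenza | fever] ≈ 0.3724

Under noisy-OR, P(fever | causes) = 1 − (1−0.02)·∏(1−qᵢ) over the active causes.
Numerator (weight on configurations with influenza): 0.044493 + 0.088790 = 0.133283
The normalizing constant is 0.02·0.776·0.45 + 0.51·0.776·0.55 + 0.4414·0.224·0.45 + 0.7207·0.224·0.55 = 0.357935
Posterior = 0.133283 / 0.357935 ≈ 0.3724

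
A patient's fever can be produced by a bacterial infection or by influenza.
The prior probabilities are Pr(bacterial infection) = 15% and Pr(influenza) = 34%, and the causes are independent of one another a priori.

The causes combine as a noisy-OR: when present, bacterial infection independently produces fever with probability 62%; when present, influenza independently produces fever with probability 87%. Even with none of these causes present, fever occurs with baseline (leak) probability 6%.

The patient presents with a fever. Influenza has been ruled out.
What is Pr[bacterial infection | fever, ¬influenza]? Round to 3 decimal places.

Under noisy-OR, P(fever | causes) = 1 − (1−0.06)·∏(1−qᵢ) over the active causes.
Weight on bacterial infection=true, given the evidence: 0.6428·0.15 = 0.096420
The normalizing constant is 0.06·0.85 + 0.6428·0.15 = 0.147420
P(bacterial infection | fever, ¬influenza) = 0.096420/0.147420 ≈ 0.654

Pr[bacterial infection | fever, ¬influenza] ≈ 0.654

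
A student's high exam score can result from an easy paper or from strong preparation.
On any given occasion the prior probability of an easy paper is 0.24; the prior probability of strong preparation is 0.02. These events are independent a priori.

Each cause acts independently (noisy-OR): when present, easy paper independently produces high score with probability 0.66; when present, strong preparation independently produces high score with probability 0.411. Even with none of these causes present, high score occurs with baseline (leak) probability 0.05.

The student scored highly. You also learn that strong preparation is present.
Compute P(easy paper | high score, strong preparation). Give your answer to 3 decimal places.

P(easy paper | high score, strong preparation) ≈ 0.367

Under noisy-OR, P(high score | causes) = 1 − (1−0.05)·∏(1−qᵢ) over the active causes.
P(high score | strong preparation) = 0.44045×0.76 + 0.809753×0.24 = 0.334742 + 0.194341 = 0.529083
Of this, 0.194341 comes from 0.809753×0.24 (the easy paper=true cases).
P(easy paper | high score, strong preparation) = 0.194341 / 0.529083 ≈ 0.367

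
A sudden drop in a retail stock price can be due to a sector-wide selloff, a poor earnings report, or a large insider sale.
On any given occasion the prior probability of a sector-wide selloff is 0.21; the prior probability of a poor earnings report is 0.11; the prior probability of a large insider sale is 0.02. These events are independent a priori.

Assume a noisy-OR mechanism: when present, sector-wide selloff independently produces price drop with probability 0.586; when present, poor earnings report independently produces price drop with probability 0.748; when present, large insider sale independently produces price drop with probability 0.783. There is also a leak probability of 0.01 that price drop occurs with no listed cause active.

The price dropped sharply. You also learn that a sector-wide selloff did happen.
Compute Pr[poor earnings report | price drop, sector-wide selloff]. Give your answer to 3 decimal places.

Pr[poor earnings report | price drop, sector-wide selloff] ≈ 0.157

Under noisy-OR, P(price drop | causes) = 1 − (1−0.01)·∏(1−qᵢ) over the active causes.
By total probability over the 4 (poor earnings report, large insider sale) configurations:
  P(price drop | sector-wide selloff) = 0.59014*0.89*0.98 + 0.91106*0.89*0.02 + 0.896715*0.11*0.98 + 0.977587*0.11*0.02
        = 0.514720 + 0.016217 + 0.096666 + 0.002151 = 0.629754
Keeping only the poor earnings report-present terms gives 0.098817, so
  P(poor earnings report | price drop, sector-wide selloff) = 0.098817 / 0.629754 ≈ 0.157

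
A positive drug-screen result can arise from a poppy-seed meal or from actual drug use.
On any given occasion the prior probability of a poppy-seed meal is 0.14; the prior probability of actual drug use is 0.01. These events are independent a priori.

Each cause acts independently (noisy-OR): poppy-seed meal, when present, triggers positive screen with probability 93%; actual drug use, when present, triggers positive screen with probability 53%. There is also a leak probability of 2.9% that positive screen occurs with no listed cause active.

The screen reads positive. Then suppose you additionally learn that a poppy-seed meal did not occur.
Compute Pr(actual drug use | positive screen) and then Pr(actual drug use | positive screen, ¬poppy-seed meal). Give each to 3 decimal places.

Under noisy-OR, P(positive screen | causes) = 1 − (1−0.029)·∏(1−qᵢ) over the active causes.
P(positive screen) = 0.029·0.86·0.99 + 0.54363·0.86·0.01 + 0.93203·0.14·0.99 + 0.968054·0.14·0.01 = 0.024691 + 0.004675 + 0.129179 + 0.001355 = 0.159900
Restricting to configurations with actual drug use present: 0.004675 + 0.001355 = 0.006030.
P(actual drug use | positive screen) = 0.006030 / 0.159900 ≈ 0.038

Now condition on the additional information:
Enumerate both values of actual drug use and weight by the priors:
  P(positive screen | ¬poppy-seed meal) = 0.029*0.99 + 0.54363*0.01
        = 0.028710 + 0.005436 = 0.034146
Configurations with actual drug use contribute 0.005436, so
  P(actual drug use | positive screen, ¬poppy-seed meal) = 0.005436 / 0.034146 ≈ 0.159
With poppy-seed meal excluded, actual drug use must carry more of the explanatory weight for the positive screen.

Pr(actual drug use | positive screen) ≈ 0.038; Pr(actual drug use | positive screen, ¬poppy-seed meal) ≈ 0.159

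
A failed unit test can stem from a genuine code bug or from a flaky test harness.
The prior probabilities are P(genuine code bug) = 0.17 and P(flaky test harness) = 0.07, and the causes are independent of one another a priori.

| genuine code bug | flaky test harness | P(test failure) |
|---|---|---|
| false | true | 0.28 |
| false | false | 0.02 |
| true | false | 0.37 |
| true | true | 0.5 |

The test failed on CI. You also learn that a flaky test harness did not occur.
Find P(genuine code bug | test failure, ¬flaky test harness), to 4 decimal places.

P(genuine code bug | test failure, ¬flaky test harness) ≈ 0.7912

P(test failure | ¬flaky test harness) = 0.02*0.83 + 0.37*0.17 = 0.016600 + 0.062900 = 0.079500
Of this, 0.062900 comes from 0.37*0.17 (the genuine code bug=true cases).
Hence the posterior is 0.062900/0.079500 ≈ 0.7912.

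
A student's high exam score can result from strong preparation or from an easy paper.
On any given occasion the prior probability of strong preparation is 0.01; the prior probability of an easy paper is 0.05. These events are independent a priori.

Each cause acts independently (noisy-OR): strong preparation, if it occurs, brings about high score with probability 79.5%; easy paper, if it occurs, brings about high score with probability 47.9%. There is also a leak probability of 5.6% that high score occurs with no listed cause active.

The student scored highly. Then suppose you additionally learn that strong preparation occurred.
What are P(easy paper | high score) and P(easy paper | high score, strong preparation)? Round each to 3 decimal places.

Under noisy-OR, P(high score | causes) = 1 − (1−0.056)·∏(1−qᵢ) over the active causes.
P(high score) = 0.056*0.99*0.95 + 0.508176*0.99*0.05 + 0.80648*0.01*0.95 + 0.899176*0.01*0.05 = 0.052668 + 0.025155 + 0.007662 + 0.000450 = 0.085935
The easy paper-present share is 0.025155 + 0.000450 = 0.025605.
P(easy paper | high score) = 0.025605 / 0.085935 ≈ 0.298

Now condition on the additional information:
Numerator (weight on configurations with easy paper): 0.899176·0.05 = 0.044959
The normalizing constant is 0.80648·0.95 + 0.899176·0.05 = 0.811115
Posterior = 0.044959 / 0.811115 ≈ 0.055
Conditioning on strong preparation lowers the posterior on easy paper: the classic explaining-away effect in a common-effect structure.

P(easy paper | high score) ≈ 0.298; P(easy paper | high score, strong preparation) ≈ 0.055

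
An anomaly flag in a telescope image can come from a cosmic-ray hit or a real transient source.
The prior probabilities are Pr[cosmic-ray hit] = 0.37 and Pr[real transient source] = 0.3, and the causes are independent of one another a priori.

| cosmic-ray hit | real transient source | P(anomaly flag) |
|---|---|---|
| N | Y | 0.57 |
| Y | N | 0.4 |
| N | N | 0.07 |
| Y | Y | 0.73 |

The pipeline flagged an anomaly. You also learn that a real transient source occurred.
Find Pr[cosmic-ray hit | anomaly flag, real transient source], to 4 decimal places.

By total probability over both values of cosmic-ray hit:
  P(anomaly flag | real transient source) = 0.57×0.63 + 0.73×0.37
        = 0.359100 + 0.270100 = 0.629200
Keeping only the cosmic-ray hit-present terms gives 0.270100, so
  P(cosmic-ray hit | anomaly flag, real transient source) = 0.270100 / 0.629200 ≈ 0.4293

Pr[cosmic-ray hit | anomaly flag, real transient source] ≈ 0.4293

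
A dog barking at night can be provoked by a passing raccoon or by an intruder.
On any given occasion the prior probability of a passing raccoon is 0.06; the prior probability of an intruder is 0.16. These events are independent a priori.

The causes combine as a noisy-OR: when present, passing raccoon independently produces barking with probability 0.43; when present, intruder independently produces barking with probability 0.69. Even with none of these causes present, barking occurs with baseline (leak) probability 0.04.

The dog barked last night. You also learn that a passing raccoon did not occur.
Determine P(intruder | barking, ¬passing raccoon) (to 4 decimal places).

P(intruder | barking, ¬passing raccoon) ≈ 0.7698

Under noisy-OR, P(barking | causes) = 1 − (1−0.04)·∏(1−qᵢ) over the active causes.
Sum P(barking|·) weighted by the priors over both values of intruder:
  P(barking | ¬passing raccoon) = 0.04·0.84 + 0.7024·0.16
        = 0.033600 + 0.112384 = 0.145984
Keeping only the intruder-present terms gives 0.112384, so
  P(intruder | barking, ¬passing raccoon) = 0.112384 / 0.145984 ≈ 0.7698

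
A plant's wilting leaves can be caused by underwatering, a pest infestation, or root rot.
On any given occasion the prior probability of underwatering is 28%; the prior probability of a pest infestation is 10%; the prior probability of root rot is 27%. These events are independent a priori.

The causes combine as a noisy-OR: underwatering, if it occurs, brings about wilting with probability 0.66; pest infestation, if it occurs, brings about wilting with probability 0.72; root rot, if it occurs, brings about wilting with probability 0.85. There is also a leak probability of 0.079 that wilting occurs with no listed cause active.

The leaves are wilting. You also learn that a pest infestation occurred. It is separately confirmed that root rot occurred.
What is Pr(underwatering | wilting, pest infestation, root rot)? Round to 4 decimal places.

Pr(underwatering | wilting, pest infestation, root rot) ≈ 0.2853

Under noisy-OR, P(wilting | causes) = 1 − (1−0.079)·∏(1−qᵢ) over the active causes.
Numerator (weight on configurations with underwatering): 0.986848·0.28 = 0.276317
Denominator P(wilting | pest infestation, root rot): 0.961318·0.72 + 0.986848·0.28 = 0.968466
Posterior = 0.276317 / 0.968466 ≈ 0.2853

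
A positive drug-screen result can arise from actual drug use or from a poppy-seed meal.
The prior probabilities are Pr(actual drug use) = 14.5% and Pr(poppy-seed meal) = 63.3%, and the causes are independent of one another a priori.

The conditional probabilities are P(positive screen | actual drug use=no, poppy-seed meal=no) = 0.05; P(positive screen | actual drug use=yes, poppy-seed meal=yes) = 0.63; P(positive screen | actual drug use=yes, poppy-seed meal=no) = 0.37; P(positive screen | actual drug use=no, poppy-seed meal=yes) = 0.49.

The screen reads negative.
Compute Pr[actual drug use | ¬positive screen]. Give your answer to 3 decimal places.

Numerator (weight on configurations with actual drug use): 0.033525 + 0.033960 = 0.067485
Normalizer over all consistent configurations: 0.95*0.855*0.367 + 0.51*0.855*0.633 + 0.63*0.145*0.367 + 0.37*0.145*0.633 = 0.641601
Posterior = 0.067485 / 0.641601 ≈ 0.105

Pr[actual drug use | ¬positive screen] ≈ 0.105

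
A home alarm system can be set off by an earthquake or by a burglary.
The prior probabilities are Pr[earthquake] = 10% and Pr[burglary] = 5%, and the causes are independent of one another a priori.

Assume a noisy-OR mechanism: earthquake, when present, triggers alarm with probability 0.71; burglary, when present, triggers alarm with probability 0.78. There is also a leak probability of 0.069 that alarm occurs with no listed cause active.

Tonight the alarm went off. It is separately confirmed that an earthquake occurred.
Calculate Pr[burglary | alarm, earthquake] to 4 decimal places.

Under noisy-OR, P(alarm | causes) = 1 − (1−0.069)·∏(1−qᵢ) over the active causes.
P(alarm | earthquake) = 0.73001*0.95 + 0.940602*0.05 = 0.693510 + 0.047030 = 0.740540
The burglary-present share is 0.940602*0.05 = 0.047030.
P(burglary | alarm, earthquake) = 0.047030 / 0.740540 ≈ 0.0635

Pr[burglary | alarm, earthquake] ≈ 0.0635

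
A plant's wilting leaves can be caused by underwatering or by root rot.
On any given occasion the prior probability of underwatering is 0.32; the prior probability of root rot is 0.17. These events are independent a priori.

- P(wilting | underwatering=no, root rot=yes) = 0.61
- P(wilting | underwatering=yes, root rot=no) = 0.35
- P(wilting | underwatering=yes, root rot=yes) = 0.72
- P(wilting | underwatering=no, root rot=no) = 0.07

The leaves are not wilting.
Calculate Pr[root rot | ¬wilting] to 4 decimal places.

Pr[root rot | ¬wilting] ≈ 0.0796

P(¬wilting) = 0.93×0.68×0.83 + 0.39×0.68×0.17 + 0.65×0.32×0.83 + 0.28×0.32×0.17 = 0.524892 + 0.045084 + 0.172640 + 0.015232 = 0.757848
Restricting to configurations with root rot present: 0.045084 + 0.015232 = 0.060316.
P(root rot | ¬wilting) = 0.060316 / 0.757848 ≈ 0.0796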